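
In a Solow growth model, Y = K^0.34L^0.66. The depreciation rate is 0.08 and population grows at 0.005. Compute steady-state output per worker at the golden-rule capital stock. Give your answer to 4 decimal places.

n + δ = 0.005 + 0.08 = 0.085.
At the golden rule the marginal product of capital equals n+δ: 0.34·k^(0.34−1) = 0.085. Solving, k_gold = (0.34/0.085)^(1/0.66) ≈ 8.1698.
Output: y_gold = k_gold^0.34 = 8.1698^0.34 ≈ 2.0425.

y_gold ≈ 2.0425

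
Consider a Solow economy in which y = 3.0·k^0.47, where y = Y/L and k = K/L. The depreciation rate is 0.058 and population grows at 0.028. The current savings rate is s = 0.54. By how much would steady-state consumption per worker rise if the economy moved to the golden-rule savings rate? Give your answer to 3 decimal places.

n + δ = 0.028 + 0.058 = 0.086.
Current steady state (s = 0.54): k* = (0.54·3.0/0.086)^(1/0.53) ≈ 254.5023, y* = 3.0·254.5023^0.47 ≈ 40.5318, c* = (1−0.54)·40.5318 ≈ 18.6446.
Golden rule sets MPK = n+δ: 0.47·3.0·k^(0.47−1) = 0.086, so k_gold = (0.47·3.0/0.086)^(1/0.53) ≈ 195.8510.
y_gold = 3.0·195.8510^0.47 ≈ 35.8366, c_gold = y_gold − 0.086·k_gold ≈ 18.9934.
Gain: Δc = 18.9934 − 18.6446 ≈ 0.3487.

Δc ≈ 0.349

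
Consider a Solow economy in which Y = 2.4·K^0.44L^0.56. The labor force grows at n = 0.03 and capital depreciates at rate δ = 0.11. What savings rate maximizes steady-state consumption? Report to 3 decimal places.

n + δ = 0.03 + 0.11 = 0.14.
At the golden rule MPK = n+δ, and in any Cobb-Douglas steady state s = (n+δ)·k/y = MPK·k/y = capital's share 0.44.

s_gold = 0.440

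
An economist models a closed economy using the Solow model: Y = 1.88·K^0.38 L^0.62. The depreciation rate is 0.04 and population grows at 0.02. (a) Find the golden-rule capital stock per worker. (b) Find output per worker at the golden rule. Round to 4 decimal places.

(a) k_gold ≈ 54.3432; (b) y_gold ≈ 8.5805

n + δ = 0.02 + 0.04 = 0.06.
At the golden rule the marginal product of capital equals n+δ: 0.38·1.88·k^(0.38−1) = 0.06. Solving, k_gold = (0.38·1.88/0.06)^(1/0.62) ≈ 54.3432.
y_gold = 1.88·54.3432^0.38 ≈ 8.5805.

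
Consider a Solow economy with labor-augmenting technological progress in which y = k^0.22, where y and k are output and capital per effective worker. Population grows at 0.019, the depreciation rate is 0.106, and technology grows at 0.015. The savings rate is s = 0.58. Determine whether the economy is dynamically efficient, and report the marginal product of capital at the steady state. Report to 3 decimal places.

Capital per effective worker breaks even when investment replaces (n + g + δ)·k; here n + g + δ = 0.14.
Steady-state k*: s·k^0.22 = 0.14·k gives k* = (0.58/0.14)^(1/0.78) ≈ 6.1860.
MPK = 0.22·6.1860^(-0.78) ≈ 0.0531.
MPK < n+g+δ = 0.14, so the economy is dynamically inefficient (over-saving).

dynamically inefficient; MPK ≈ 0.053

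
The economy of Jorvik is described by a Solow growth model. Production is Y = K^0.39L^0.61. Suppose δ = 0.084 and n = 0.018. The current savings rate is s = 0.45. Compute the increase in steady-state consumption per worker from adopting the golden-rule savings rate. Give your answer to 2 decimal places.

Δc ≈ 0.02

Break-even investment rate: n + δ = 0.018 + 0.084 = 0.102.
Current steady state (s = 0.45): k* = (0.45/0.102)^(1/0.61) ≈ 11.3957, y* = 11.3957^0.39 ≈ 2.5830, c* = (1−0.45)·2.5830 ≈ 1.4207.
Maximizing c = f(k) − (n+δ)·k gives f'(k) = n+δ, i.e. 0.39·k^(0.39−1) = 0.102, so k_gold = (0.39/0.102)^(1/0.61) ≈ 9.0128.
y_gold = 9.0128^0.39 ≈ 2.3572, c_gold = y_gold − 0.102·k_gold ≈ 1.4379.
Gain: Δc = 1.4379 − 1.4207 ≈ 0.0172.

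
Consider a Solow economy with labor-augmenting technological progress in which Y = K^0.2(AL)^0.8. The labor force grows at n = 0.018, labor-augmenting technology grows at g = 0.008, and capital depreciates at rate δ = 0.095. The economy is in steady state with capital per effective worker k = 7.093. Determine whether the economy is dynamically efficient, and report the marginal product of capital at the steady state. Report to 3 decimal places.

dynamically inefficient; MPK ≈ 0.042

Capital per effective worker breaks even when investment replaces (n + g + δ)·k; here n + g + δ = 0.121.
MPK = 0.2·k^(0.2−1) = 0.2·7.093^(-0.8) ≈ 0.0417.
MPK < 0.121, so the economy is dynamically inefficient (over-saving).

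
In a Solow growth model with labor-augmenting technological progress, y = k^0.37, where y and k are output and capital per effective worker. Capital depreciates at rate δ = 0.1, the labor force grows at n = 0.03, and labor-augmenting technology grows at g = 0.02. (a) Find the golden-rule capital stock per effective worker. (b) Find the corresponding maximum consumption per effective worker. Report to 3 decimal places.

Capital per effective worker breaks even when investment replaces (n + g + δ)·k; here n + g + δ = 0.15.
At the golden rule the marginal product of capital equals n+g+δ: 0.37·k^(0.37−1) = 0.15. Solving, k_gold = (0.37/0.15)^(1/0.63) ≈ 4.1918.
y_gold = 4.1918^0.37 ≈ 1.6994; c_gold = y_gold − 0.15·k_gold ≈ 1.0706.

(a) k_gold ≈ 4.192; (b) c_gold ≈ 1.071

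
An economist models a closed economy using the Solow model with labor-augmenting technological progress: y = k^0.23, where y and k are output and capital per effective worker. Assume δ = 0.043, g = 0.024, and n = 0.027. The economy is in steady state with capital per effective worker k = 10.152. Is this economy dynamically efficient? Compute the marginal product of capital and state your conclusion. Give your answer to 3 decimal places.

Capital per effective worker breaks even when investment replaces (n + g + δ)·k; here n + g + δ = 0.094.
MPK = 0.23·k^(0.23−1) = 0.23·10.152^(-0.77) ≈ 0.0386.
MPK < 0.094, so the economy is dynamically inefficient (over-saving).

dynamically inefficient; MPK ≈ 0.039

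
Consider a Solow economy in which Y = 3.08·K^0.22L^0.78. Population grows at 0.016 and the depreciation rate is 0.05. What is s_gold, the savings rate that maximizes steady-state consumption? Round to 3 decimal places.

The effective depreciation rate is n + δ = 0.016 + 0.05 = 0.066.
At the golden rule MPK = n+δ, and in any Cobb-Douglas steady state s = (n+δ)·k/y = MPK·k/y = capital's share 0.22.

s_gold = 0.220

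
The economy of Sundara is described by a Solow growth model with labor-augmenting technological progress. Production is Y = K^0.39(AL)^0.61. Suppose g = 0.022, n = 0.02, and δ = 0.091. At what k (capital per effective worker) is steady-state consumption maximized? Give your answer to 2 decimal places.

n + g + δ = 0.02 + 0.022 + 0.091 = 0.133.
Maximizing c = f(k) − (n+g+δ)·k gives f'(k) = n+g+δ, i.e. 0.39·k^(0.39−1) = 0.133, so k_gold = (0.39/0.133)^(1/0.61) ≈ 5.8334.

k_gold ≈ 5.83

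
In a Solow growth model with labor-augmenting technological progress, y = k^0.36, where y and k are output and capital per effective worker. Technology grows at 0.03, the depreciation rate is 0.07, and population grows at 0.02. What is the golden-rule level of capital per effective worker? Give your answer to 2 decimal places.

k_gold ≈ 5.57

n + g + δ = 0.02 + 0.03 + 0.07 = 0.12.
Maximizing c = f(k) − (n+g+δ)·k gives f'(k) = n+g+δ, i.e. 0.36·k^(0.36−1) = 0.12, so k_gold = (0.36/0.12)^(1/0.64) ≈ 5.5655.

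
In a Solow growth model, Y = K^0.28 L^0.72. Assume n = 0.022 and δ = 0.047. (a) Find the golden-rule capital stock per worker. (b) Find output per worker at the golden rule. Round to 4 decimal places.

n + δ = 0.022 + 0.047 = 0.069.
Setting f'(k) = n+δ gives 0.28·k^(0.28−1) = 0.069, hence k_gold = (0.28/0.069)^(1/0.72) ≈ 6.9964.
y_gold = 6.9964^0.28 ≈ 1.7241.

(a) k_gold ≈ 6.9964; (b) y_gold ≈ 1.7241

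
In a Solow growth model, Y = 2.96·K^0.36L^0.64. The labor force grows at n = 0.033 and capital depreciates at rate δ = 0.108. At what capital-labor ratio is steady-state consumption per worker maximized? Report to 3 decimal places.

n + δ = 0.033 + 0.108 = 0.141.
Golden rule sets MPK = n+δ: 0.36·2.96·k^(0.36−1) = 0.141, so k_gold = (0.36·2.96/0.141)^(1/0.64) ≈ 23.5755.

k_gold ≈ 23.576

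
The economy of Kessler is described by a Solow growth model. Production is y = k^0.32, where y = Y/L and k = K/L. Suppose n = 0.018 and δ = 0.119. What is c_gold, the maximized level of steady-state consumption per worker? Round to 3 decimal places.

c_gold ≈ 1.014

Break-even investment rate: n + δ = 0.018 + 0.119 = 0.137.
Setting f'(k) = n+δ gives 0.32·k^(0.32−1) = 0.137, hence k_gold = (0.32/0.137)^(1/0.68) ≈ 3.4818.
y_gold = 3.4818^0.32 ≈ 1.4907.
c_gold = y_gold − (n+δ)·k_gold = 1.4907 − 0.137·3.4818 ≈ 1.0136.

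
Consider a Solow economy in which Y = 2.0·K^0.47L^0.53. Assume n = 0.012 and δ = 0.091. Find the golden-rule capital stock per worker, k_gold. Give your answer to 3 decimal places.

The effective depreciation rate is n + δ = 0.012 + 0.091 = 0.103.
Golden rule sets MPK = n+δ: 0.47·2.0·k^(0.47−1) = 0.103, so k_gold = (0.47·2.0/0.103)^(1/0.53) ≈ 64.8439.

k_gold ≈ 64.844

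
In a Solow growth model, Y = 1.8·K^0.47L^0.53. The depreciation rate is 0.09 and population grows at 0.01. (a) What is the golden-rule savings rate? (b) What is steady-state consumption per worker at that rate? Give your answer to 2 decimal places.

Break-even investment rate: n + δ = 0.01 + 0.09 = 0.1.
For Cobb-Douglas, s_gold equals capital's share: s_gold = 0.47.
Maximizing c = f(k) − (n+δ)·k gives f'(k) = n+δ, i.e. 0.47·1.8·k^(0.47−1) = 0.1, so k_gold = (0.47·1.8/0.1)^(1/0.53) ≈ 56.2025.
y_gold = 1.8·56.2025^0.47 ≈ 11.9580; c_gold = (1−0.47)·y_gold ≈ 6.3377.

(a) s_gold = 0.47; (b) c_gold ≈ 6.34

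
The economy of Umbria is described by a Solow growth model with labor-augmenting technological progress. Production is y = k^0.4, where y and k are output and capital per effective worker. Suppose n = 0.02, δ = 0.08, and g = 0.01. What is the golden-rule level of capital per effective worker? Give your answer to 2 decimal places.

n + g + δ = 0.02 + 0.01 + 0.08 = 0.11.
Setting f'(k) = n+g+δ gives 0.4·k^(0.4−1) = 0.11, hence k_gold = (0.4/0.11)^(1/0.6) ≈ 8.5990.

k_gold ≈ 8.60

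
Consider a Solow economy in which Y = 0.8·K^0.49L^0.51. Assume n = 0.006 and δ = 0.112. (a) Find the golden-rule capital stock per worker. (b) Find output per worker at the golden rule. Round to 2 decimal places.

n + δ = 0.006 + 0.112 = 0.118.
Setting f'(k) = n+δ gives 0.49·0.8·k^(0.49−1) = 0.118, hence k_gold = (0.49·0.8/0.118)^(1/0.51) ≈ 10.5284.
y_gold = 0.8·10.5284^0.49 ≈ 2.5354.

(a) k_gold ≈ 10.53; (b) y_gold ≈ 2.54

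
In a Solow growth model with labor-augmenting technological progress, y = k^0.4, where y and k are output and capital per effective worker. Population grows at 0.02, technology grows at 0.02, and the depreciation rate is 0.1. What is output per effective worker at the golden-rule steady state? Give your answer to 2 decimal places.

y_gold ≈ 2.01

Break-even investment rate: n + g + δ = 0.02 + 0.02 + 0.1 = 0.14.
Setting f'(k) = n+g+δ gives 0.4·k^(0.4−1) = 0.14, hence k_gold = (0.4/0.14)^(1/0.6) ≈ 5.7529.
Output: y_gold = k_gold^0.4 = 5.7529^0.4 ≈ 2.0135.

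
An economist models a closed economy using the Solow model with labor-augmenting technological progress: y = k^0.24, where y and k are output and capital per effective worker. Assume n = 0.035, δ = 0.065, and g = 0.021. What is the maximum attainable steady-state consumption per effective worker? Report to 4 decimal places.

c_gold ≈ 0.9435

Break-even investment rate: n + g + δ = 0.035 + 0.021 + 0.065 = 0.121.
At the golden rule the marginal product of capital equals n+g+δ: 0.24·k^(0.24−1) = 0.121. Solving, k_gold = (0.24/0.121)^(1/0.76) ≈ 2.4624.
y_gold = 2.4624^0.24 ≈ 1.2414.
c_gold = y_gold − (n+g+δ)·k_gold = 1.2414 − 0.121·2.4624 ≈ 0.9435.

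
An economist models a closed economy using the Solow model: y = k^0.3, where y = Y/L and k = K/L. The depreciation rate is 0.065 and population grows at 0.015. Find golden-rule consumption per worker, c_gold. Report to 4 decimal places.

Break-even investment rate: n + δ = 0.015 + 0.065 = 0.08.
At the golden rule the marginal product of capital equals n+δ: 0.3·k^(0.3−1) = 0.08. Solving, k_gold = (0.3/0.08)^(1/0.7) ≈ 6.6076.
y_gold = 6.6076^0.3 ≈ 1.7620.
c_gold = y_gold − (n+δ)·k_gold = 1.7620 − 0.08·6.6076 ≈ 1.2334.

c_gold ≈ 1.2334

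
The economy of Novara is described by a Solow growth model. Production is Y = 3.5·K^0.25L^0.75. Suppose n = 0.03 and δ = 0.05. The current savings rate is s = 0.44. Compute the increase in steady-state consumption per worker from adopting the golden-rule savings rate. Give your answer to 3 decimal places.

n + δ = 0.03 + 0.05 = 0.08.
Current steady state (s = 0.44): k* = (0.44·3.5/0.08)^(1/0.75) ≈ 51.5910, y* = 3.5·51.5910^0.25 ≈ 9.3802, c* = (1−0.44)·9.3802 ≈ 5.2529.
Setting f'(k) = n+δ gives 0.25·3.5·k^(0.25−1) = 0.08, hence k_gold = (0.25·3.5/0.08)^(1/0.75) ≈ 24.2786.
y_gold = 3.5·24.2786^0.25 ≈ 7.7692, c_gold = y_gold − 0.08·k_gold ≈ 5.8269.
Gain: Δc = 5.8269 − 5.2529 ≈ 0.5740.

Δc ≈ 0.574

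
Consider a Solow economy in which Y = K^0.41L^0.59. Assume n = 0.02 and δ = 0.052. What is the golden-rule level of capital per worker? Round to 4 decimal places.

The effective depreciation rate is n + δ = 0.02 + 0.052 = 0.072.
At the golden rule the marginal product of capital equals n+δ: 0.41·k^(0.41−1) = 0.072. Solving, k_gold = (0.41/0.072)^(1/0.59) ≈ 19.0733.

k_gold ≈ 19.0733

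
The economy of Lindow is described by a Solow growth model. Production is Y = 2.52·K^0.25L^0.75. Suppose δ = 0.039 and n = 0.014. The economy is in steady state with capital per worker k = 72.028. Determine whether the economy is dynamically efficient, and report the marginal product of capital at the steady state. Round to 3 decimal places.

Break-even investment rate: n + δ = 0.014 + 0.039 = 0.053.
MPK = 0.25·2.52·k^(0.25−1) = 0.25·2.52·72.028^(-0.75) ≈ 0.0255.
MPK < 0.053, so the economy is dynamically inefficient (over-saving).

dynamically inefficient; MPK ≈ 0.025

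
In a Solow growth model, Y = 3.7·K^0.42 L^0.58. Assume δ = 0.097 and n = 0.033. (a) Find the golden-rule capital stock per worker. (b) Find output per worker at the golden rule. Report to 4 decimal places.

(a) k_gold ≈ 72.0729; (b) y_gold ≈ 22.3083

Capital per worker breaks even when investment replaces (n + δ)·k; here n + δ = 0.13.
Golden rule sets MPK = n+δ: 0.42·3.7·k^(0.42−1) = 0.13, so k_gold = (0.42·3.7/0.13)^(1/0.58) ≈ 72.0729.
y_gold = 3.7·72.0729^0.42 ≈ 22.3083.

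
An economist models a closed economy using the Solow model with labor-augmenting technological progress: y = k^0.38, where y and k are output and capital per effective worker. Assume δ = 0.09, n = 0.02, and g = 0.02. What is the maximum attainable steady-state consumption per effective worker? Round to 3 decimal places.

c_gold ≈ 1.196

n + g + δ = 0.02 + 0.02 + 0.09 = 0.13.
Golden rule sets MPK = n+g+δ: 0.38·k^(0.38−1) = 0.13, so k_gold = (0.38/0.13)^(1/0.62) ≈ 5.6410.
y_gold = 5.6410^0.38 ≈ 1.9298.
c_gold = y_gold − (n+g+δ)·k_gold = 1.9298 − 0.13·5.6410 ≈ 1.1965.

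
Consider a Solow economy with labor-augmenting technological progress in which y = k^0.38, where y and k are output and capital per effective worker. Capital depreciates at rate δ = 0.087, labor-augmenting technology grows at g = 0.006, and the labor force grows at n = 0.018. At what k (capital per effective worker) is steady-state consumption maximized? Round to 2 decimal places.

k_gold ≈ 7.28

The effective depreciation rate is n + g + δ = 0.018 + 0.006 + 0.087 = 0.111.
Maximizing c = f(k) − (n+g+δ)·k gives f'(k) = n+g+δ, i.e. 0.38·k^(0.38−1) = 0.111, so k_gold = (0.38/0.111)^(1/0.62) ≈ 7.2784.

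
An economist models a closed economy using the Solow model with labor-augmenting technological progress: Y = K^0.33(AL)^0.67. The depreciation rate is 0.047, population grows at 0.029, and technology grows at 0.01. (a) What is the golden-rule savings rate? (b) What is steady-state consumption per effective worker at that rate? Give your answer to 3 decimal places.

n + g + δ = 0.029 + 0.01 + 0.047 = 0.086.
For Cobb-Douglas, s_gold equals capital's share: s_gold = 0.33.
Maximizing c = f(k) − (n+g+δ)·k gives f'(k) = n+g+δ, i.e. 0.33·k^(0.33−1) = 0.086, so k_gold = (0.33/0.086)^(1/0.67) ≈ 7.4416.
y_gold = 7.4416^0.33 ≈ 1.9393; c_gold = (1−0.33)·y_gold ≈ 1.2993.

(a) s_gold = 0.330; (b) c_gold ≈ 1.299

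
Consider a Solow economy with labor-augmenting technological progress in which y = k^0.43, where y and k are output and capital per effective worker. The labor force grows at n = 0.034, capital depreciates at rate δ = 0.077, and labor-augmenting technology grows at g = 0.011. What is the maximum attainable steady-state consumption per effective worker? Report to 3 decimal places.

n + g + δ = 0.034 + 0.011 + 0.077 = 0.122.
Golden rule sets MPK = n+g+δ: 0.43·k^(0.43−1) = 0.122, so k_gold = (0.43/0.122)^(1/0.57) ≈ 9.1167.
y_gold = 9.1167^0.43 ≈ 2.5866.
c_gold = y_gold − (n+g+δ)·k_gold = 2.5866 − 0.122·9.1167 ≈ 1.4744.

c_gold ≈ 1.474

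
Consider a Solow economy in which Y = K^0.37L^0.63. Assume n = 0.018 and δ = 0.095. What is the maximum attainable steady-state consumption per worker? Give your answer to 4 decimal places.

Capital per worker breaks even when investment replaces (n + δ)·k; here n + δ = 0.113.
At the golden rule the marginal product of capital equals n+δ: 0.37·k^(0.37−1) = 0.113. Solving, k_gold = (0.37/0.113)^(1/0.63) ≈ 6.5714.
y_gold = 6.5714^0.37 ≈ 2.0069.
c_gold = y_gold − (n+δ)·k_gold = 2.0069 − 0.113·6.5714 ≈ 1.2644.

c_gold ≈ 1.2644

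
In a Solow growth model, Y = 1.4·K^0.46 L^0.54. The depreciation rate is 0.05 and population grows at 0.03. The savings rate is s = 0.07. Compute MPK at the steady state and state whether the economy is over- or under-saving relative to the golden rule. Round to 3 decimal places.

n + δ = 0.03 + 0.05 = 0.08.
Steady-state k*: s·A·k^0.46 = 0.08·k gives k* = (0.07·1.4/0.08)^(1/0.54) ≈ 1.4562.
MPK = 0.46·1.4·1.4562^(-0.54) ≈ 0.5257.
MPK > n+δ = 0.08, so the economy is dynamically efficient (under-saving).

under-saving; MPK ≈ 0.526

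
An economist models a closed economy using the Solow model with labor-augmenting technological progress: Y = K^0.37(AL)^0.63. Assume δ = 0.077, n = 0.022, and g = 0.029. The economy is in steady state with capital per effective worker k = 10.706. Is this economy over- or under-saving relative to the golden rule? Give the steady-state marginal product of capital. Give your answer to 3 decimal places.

over-saving; MPK ≈ 0.083

Capital per effective worker breaks even when investment replaces (n + g + δ)·k; here n + g + δ = 0.128.
MPK = 0.37·k^(0.37−1) = 0.37·10.706^(-0.63) ≈ 0.0831.
MPK < 0.128, so the economy is dynamically inefficient (over-saving).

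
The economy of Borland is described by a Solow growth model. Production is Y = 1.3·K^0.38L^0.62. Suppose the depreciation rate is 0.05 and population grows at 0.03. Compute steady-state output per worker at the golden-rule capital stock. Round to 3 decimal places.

y_gold ≈ 3.968

Break-even investment rate: n + δ = 0.03 + 0.05 = 0.08.
At the golden rule the marginal product of capital equals n+δ: 0.38·1.3·k^(0.38−1) = 0.08. Solving, k_gold = (0.38·1.3/0.08)^(1/0.62) ≈ 18.8461.
Output: y_gold = 1.3·k_gold^0.38 = 1.3·18.8461^0.38 ≈ 3.9676.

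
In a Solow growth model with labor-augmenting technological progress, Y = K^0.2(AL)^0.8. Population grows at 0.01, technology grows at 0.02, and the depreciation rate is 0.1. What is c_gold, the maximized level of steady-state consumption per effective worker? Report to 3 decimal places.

c_gold ≈ 0.891

n + g + δ = 0.01 + 0.02 + 0.1 = 0.13.
At the golden rule the marginal product of capital equals n+g+δ: 0.2·k^(0.2−1) = 0.13. Solving, k_gold = (0.2/0.13)^(1/0.8) ≈ 1.7134.
y_gold = 1.7134^0.2 ≈ 1.1137.
c_gold = y_gold − (n+g+δ)·k_gold = 1.1137 − 0.13·1.7134 ≈ 0.8910.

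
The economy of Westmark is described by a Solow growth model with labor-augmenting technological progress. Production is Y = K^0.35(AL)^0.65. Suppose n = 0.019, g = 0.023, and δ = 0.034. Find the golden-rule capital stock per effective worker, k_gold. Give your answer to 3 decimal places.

The effective depreciation rate is n + g + δ = 0.019 + 0.023 + 0.034 = 0.076.
At the golden rule the marginal product of capital equals n+g+δ: 0.35·k^(0.35−1) = 0.076. Solving, k_gold = (0.35/0.076)^(1/0.65) ≈ 10.4807.

k_gold ≈ 10.481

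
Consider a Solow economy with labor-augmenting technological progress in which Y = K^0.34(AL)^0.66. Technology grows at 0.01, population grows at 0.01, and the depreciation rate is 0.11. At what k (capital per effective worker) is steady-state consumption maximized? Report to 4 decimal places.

n + g + δ = 0.01 + 0.01 + 0.11 = 0.13.
Maximizing c = f(k) − (n+g+δ)·k gives f'(k) = n+g+δ, i.e. 0.34·k^(0.34−1) = 0.13, so k_gold = (0.34/0.13)^(1/0.66) ≈ 4.2917.

k_gold ≈ 4.2917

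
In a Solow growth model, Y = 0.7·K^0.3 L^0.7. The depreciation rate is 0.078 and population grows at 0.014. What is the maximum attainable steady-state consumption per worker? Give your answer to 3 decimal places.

Capital per worker breaks even when investment replaces (n + δ)·k; here n + δ = 0.092.
Golden rule sets MPK = n+δ: 0.3·0.7·k^(0.3−1) = 0.092, so k_gold = (0.3·0.7/0.092)^(1/0.7) ≈ 3.2512.
y_gold = 0.7·3.2512^0.3 ≈ 0.9970.
c_gold = y_gold − (n+δ)·k_gold = 0.9970 − 0.092·3.2512 ≈ 0.6979.

c_gold ≈ 0.698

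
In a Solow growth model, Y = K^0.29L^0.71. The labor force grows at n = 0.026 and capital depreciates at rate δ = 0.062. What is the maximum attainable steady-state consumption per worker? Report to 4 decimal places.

c_gold ≈ 1.1556

Capital per worker breaks even when investment replaces (n + δ)·k; here n + δ = 0.088.
At the golden rule the marginal product of capital equals n+δ: 0.29·k^(0.29−1) = 0.088. Solving, k_gold = (0.29/0.088)^(1/0.71) ≈ 5.3636.
y_gold = 5.3636^0.29 ≈ 1.6276.
c_gold = y_gold − (n+δ)·k_gold = 1.6276 − 0.088·5.3636 ≈ 1.1556.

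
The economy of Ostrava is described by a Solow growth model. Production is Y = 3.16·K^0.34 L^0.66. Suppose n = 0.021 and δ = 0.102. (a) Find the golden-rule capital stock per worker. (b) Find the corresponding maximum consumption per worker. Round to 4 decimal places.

Capital per worker breaks even when investment replaces (n + δ)·k; here n + δ = 0.123.
At the golden rule the marginal product of capital equals n+δ: 0.34·3.16·k^(0.34−1) = 0.123. Solving, k_gold = (0.34·3.16/0.123)^(1/0.66) ≈ 26.6780.
y_gold = 3.16·26.6780^0.34 ≈ 9.6511; c_gold = y_gold − 0.123·k_gold ≈ 6.3698.

(a) k_gold ≈ 26.6780; (b) c_gold ≈ 6.3698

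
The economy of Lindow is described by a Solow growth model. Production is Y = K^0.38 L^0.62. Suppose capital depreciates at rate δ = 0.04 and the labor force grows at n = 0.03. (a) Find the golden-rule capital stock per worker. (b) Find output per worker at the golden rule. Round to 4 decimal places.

(a) k_gold ≈ 15.3101; (b) y_gold ≈ 2.8203

n + δ = 0.03 + 0.04 = 0.07.
Maximizing c = f(k) − (n+δ)·k gives f'(k) = n+δ, i.e. 0.38·k^(0.38−1) = 0.07, so k_gold = (0.38/0.07)^(1/0.62) ≈ 15.3101.
y_gold = 15.3101^0.38 ≈ 2.8203.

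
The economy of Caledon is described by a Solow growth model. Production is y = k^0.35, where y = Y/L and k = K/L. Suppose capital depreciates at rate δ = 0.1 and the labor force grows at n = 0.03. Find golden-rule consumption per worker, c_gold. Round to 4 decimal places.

c_gold ≈ 1.1079

Break-even investment rate: n + δ = 0.03 + 0.1 = 0.13.
At the golden rule the marginal product of capital equals n+δ: 0.35·k^(0.35−1) = 0.13. Solving, k_gold = (0.35/0.13)^(1/0.65) ≈ 4.5891.
y_gold = 4.5891^0.35 ≈ 1.7045.
c_gold = y_gold − (n+δ)·k_gold = 1.7045 − 0.13·4.5891 ≈ 1.1079.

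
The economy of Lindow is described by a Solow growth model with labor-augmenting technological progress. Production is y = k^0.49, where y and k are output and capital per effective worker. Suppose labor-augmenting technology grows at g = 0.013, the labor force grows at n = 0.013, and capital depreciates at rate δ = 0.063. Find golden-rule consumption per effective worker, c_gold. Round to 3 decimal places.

n + g + δ = 0.013 + 0.013 + 0.063 = 0.089.
Setting f'(k) = n+g+δ gives 0.49·k^(0.49−1) = 0.089, hence k_gold = (0.49/0.089)^(1/0.51) ≈ 28.3505.
y_gold = 28.3505^0.49 ≈ 5.1494.
c_gold = y_gold − (n+g+δ)·k_gold = 5.1494 − 0.089·28.3505 ≈ 2.6262.

c_gold ≈ 2.626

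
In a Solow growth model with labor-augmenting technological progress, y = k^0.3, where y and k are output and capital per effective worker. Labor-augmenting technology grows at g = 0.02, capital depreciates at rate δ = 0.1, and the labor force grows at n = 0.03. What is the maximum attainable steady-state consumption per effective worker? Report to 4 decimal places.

The effective depreciation rate is n + g + δ = 0.03 + 0.02 + 0.1 = 0.15.
Golden rule sets MPK = n+g+δ: 0.3·k^(0.3−1) = 0.15, so k_gold = (0.3/0.15)^(1/0.7) ≈ 2.6918.
y_gold = 2.6918^0.3 ≈ 1.3459.
c_gold = y_gold − (n+g+δ)·k_gold = 1.3459 − 0.15·2.6918 ≈ 0.9421.

c_gold ≈ 0.9421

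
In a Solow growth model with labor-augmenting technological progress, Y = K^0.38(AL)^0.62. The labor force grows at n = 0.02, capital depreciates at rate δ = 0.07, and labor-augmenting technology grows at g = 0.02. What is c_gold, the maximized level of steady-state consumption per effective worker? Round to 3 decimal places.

c_gold ≈ 1.325

n + g + δ = 0.02 + 0.02 + 0.07 = 0.11.
Maximizing c = f(k) − (n+g+δ)·k gives f'(k) = n+g+δ, i.e. 0.38·k^(0.38−1) = 0.11, so k_gold = (0.38/0.11)^(1/0.62) ≈ 7.3854.
y_gold = 7.3854^0.38 ≈ 2.1379.
c_gold = y_gold − (n+g+δ)·k_gold = 2.1379 − 0.11·7.3854 ≈ 1.3255.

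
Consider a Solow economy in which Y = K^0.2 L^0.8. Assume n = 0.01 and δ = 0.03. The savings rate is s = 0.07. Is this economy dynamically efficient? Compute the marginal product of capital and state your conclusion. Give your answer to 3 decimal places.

Capital per worker breaks even when investment replaces (n + δ)·k; here n + δ = 0.04.
Steady-state k*: s·k^0.2 = 0.04·k gives k* = (0.07/0.04)^(1/0.8) ≈ 2.0128.
MPK = 0.2·2.0128^(-0.8) ≈ 0.1143.
MPK > n+δ = 0.04, so the economy is dynamically efficient (under-saving).

dynamically efficient; MPK ≈ 0.114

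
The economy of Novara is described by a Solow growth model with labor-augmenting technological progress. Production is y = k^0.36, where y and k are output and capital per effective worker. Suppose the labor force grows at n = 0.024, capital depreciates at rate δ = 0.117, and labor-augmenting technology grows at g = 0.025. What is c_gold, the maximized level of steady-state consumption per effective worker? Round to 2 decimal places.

c_gold ≈ 0.99

n + g + δ = 0.024 + 0.025 + 0.117 = 0.166.
Setting f'(k) = n+g+δ gives 0.36·k^(0.36−1) = 0.166, hence k_gold = (0.36/0.166)^(1/0.64) ≈ 3.3520.
y_gold = 3.3520^0.36 ≈ 1.5456.
c_gold = y_gold − (n+g+δ)·k_gold = 1.5456 − 0.166·3.3520 ≈ 0.9892.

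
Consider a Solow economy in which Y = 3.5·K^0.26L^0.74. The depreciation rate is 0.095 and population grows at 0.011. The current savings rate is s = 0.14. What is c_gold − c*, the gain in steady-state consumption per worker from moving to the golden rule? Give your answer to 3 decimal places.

n + δ = 0.011 + 0.095 = 0.106.
Current steady state (s = 0.14): k* = (0.14·3.5/0.106)^(1/0.74) ≈ 7.9159, y* = 3.5·7.9159^0.26 ≈ 5.9935, c* = (1−0.14)·5.9935 ≈ 5.1544.
Setting f'(k) = n+δ gives 0.26·3.5·k^(0.26−1) = 0.106, hence k_gold = (0.26·3.5/0.106)^(1/0.74) ≈ 18.2728.
y_gold = 3.5·18.2728^0.26 ≈ 7.4497, c_gold = y_gold − 0.106·k_gold ≈ 5.5128.
Gain: Δc = 5.5128 − 5.1544 ≈ 0.3584.

Δc ≈ 0.358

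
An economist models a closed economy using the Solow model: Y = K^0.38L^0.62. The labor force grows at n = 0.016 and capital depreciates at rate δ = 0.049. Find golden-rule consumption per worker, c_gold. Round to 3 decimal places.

c_gold ≈ 1.830

The effective depreciation rate is n + δ = 0.016 + 0.049 = 0.065.
Golden rule sets MPK = n+δ: 0.38·k^(0.38−1) = 0.065, so k_gold = (0.38/0.065)^(1/0.62) ≈ 17.2539.
y_gold = 17.2539^0.38 ≈ 2.9513.
c_gold = y_gold − (n+δ)·k_gold = 2.9513 − 0.065·17.2539 ≈ 1.8298.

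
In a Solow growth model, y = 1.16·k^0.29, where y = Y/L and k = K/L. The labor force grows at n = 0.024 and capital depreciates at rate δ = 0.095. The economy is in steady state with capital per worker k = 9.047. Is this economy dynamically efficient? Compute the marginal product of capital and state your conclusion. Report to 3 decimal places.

The effective depreciation rate is n + δ = 0.024 + 0.095 = 0.119.
MPK = 0.29·1.16·k^(0.29−1) = 0.29·1.16·9.047^(-0.71) ≈ 0.0704.
MPK < 0.119, so the economy is dynamically inefficient (over-saving).

dynamically inefficient; MPK ≈ 0.070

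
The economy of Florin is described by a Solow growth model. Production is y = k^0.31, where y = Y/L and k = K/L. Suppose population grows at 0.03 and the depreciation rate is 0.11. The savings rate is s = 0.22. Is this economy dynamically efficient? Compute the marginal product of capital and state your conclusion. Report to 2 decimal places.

Capital per worker breaks even when investment replaces (n + δ)·k; here n + δ = 0.14.
Steady-state k*: s·k^0.31 = 0.14·k gives k* = (0.22/0.14)^(1/0.69) ≈ 1.9252.
MPK = 0.31·1.9252^(-0.69) ≈ 0.1973.
MPK > n+δ = 0.14, so the economy is dynamically efficient (under-saving).

dynamically efficient; MPK ≈ 0.20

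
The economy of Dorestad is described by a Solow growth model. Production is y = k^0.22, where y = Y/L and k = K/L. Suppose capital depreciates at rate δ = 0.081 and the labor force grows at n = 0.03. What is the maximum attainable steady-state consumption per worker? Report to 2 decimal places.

Capital per worker breaks even when investment replaces (n + δ)·k; here n + δ = 0.111.
At the golden rule the marginal product of capital equals n+δ: 0.22·k^(0.22−1) = 0.111. Solving, k_gold = (0.22/0.111)^(1/0.78) ≈ 2.4038.
y_gold = 2.4038^0.22 ≈ 1.2128.
c_gold = y_gold − (n+δ)·k_gold = 1.2128 − 0.111·2.4038 ≈ 0.9460.

c_gold ≈ 0.95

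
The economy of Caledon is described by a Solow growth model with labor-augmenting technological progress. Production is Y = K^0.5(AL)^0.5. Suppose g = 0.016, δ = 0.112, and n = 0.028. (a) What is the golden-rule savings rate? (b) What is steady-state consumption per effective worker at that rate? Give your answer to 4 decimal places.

n + g + δ = 0.028 + 0.016 + 0.112 = 0.156.
For Cobb-Douglas, s_gold equals capital's share: s_gold = 0.5.
Golden rule sets MPK = n+g+δ: 0.5·k^(0.5−1) = 0.156, so k_gold = (0.5/0.156)^(1/0.5) ≈ 10.2728.
y_gold = 10.2728^0.5 ≈ 3.2051; c_gold = (1−0.5)·y_gold ≈ 1.6026.

(a) s_gold = 0.5000; (b) c_gold ≈ 1.6026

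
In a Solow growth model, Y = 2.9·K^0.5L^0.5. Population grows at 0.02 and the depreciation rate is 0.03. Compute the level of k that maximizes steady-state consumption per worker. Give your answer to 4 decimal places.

The effective depreciation rate is n + δ = 0.02 + 0.03 = 0.05.
Setting f'(k) = n+δ gives 0.5·2.9·k^(0.5−1) = 0.05, hence k_gold = (0.5·2.9/0.05)^(1/0.5) ≈ 841.0000.

k_gold ≈ 841.0000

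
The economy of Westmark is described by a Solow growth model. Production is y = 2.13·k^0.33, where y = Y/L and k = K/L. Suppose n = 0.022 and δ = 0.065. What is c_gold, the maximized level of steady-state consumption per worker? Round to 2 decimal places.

The effective depreciation rate is n + δ = 0.022 + 0.065 = 0.087.
Golden rule sets MPK = n+δ: 0.33·2.13·k^(0.33−1) = 0.087, so k_gold = (0.33·2.13/0.087)^(1/0.67) ≈ 22.6094.
y_gold = 2.13·22.6094^0.33 ≈ 5.9607.
c_gold = y_gold − (n+δ)·k_gold = 5.9607 − 0.087·22.6094 ≈ 3.9937.

c_gold ≈ 3.99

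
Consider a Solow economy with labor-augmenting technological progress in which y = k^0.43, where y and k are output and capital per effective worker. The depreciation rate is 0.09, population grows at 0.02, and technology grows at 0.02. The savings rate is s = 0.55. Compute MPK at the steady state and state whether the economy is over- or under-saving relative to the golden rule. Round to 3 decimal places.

The effective depreciation rate is n + g + δ = 0.02 + 0.02 + 0.09 = 0.13.
Steady-state k*: s·k^0.43 = 0.13·k gives k* = (0.55/0.13)^(1/0.57) ≈ 12.5598.
MPK = 0.43·12.5598^(-0.57) ≈ 0.1016.
MPK < n+g+δ = 0.13, so the economy is dynamically inefficient (over-saving).

over-saving; MPK ≈ 0.102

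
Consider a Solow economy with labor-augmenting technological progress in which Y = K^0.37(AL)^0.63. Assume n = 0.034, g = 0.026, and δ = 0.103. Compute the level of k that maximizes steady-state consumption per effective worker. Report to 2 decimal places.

k_gold ≈ 3.67

n + g + δ = 0.034 + 0.026 + 0.103 = 0.163.
Setting f'(k) = n+g+δ gives 0.37·k^(0.37−1) = 0.163, hence k_gold = (0.37/0.163)^(1/0.63) ≈ 3.6737.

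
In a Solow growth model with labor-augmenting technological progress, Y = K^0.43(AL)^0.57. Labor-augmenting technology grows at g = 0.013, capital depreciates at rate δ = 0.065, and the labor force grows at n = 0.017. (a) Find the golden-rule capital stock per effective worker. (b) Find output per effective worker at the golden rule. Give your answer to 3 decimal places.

Capital per effective worker breaks even when investment replaces (n + g + δ)·k; here n + g + δ = 0.095.
Setting f'(k) = n+g+δ gives 0.43·k^(0.43−1) = 0.095, hence k_gold = (0.43/0.095)^(1/0.57) ≈ 14.1394.
y_gold = 14.1394^0.43 ≈ 3.1238.

(a) k_gold ≈ 14.139; (b) y_gold ≈ 3.124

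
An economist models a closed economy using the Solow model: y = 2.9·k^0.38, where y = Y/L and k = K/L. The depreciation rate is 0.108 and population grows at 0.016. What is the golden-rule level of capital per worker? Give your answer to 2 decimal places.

Break-even investment rate: n + δ = 0.016 + 0.108 = 0.124.
At the golden rule the marginal product of capital equals n+δ: 0.38·2.9·k^(0.38−1) = 0.124. Solving, k_gold = (0.38·2.9/0.124)^(1/0.62) ≈ 33.9045.

k_gold ≈ 33.90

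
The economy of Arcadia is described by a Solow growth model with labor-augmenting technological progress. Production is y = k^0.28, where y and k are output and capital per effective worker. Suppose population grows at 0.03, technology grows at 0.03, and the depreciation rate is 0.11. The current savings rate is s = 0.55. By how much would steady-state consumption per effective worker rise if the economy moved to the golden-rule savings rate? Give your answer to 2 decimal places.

n + g + δ = 0.03 + 0.03 + 0.11 = 0.17.
Current steady state (s = 0.55): k* = (0.55/0.17)^(1/0.72) ≈ 5.1076, y* = 5.1076^0.28 ≈ 1.5787, c* = (1−0.55)·1.5787 ≈ 0.7104.
Golden rule sets MPK = n+g+δ: 0.28·k^(0.28−1) = 0.17, so k_gold = (0.28/0.17)^(1/0.72) ≈ 1.9998.
y_gold = 1.9998^0.28 ≈ 1.2142, c_gold = y_gold − 0.17·k_gold ≈ 0.8742.
Gain: Δc = 0.8742 − 0.7104 ≈ 0.1638.

Δc ≈ 0.16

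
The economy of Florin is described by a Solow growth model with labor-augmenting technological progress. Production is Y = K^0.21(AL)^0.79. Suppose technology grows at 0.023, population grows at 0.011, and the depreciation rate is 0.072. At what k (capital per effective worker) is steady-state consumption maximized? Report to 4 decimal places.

k_gold ≈ 2.3760

The effective depreciation rate is n + g + δ = 0.011 + 0.023 + 0.072 = 0.106.
Golden rule sets MPK = n+g+δ: 0.21·k^(0.21−1) = 0.106, so k_gold = (0.21/0.106)^(1/0.79) ≈ 2.3760.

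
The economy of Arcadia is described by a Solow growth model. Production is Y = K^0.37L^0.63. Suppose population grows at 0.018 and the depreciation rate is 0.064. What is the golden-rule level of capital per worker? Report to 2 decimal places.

The effective depreciation rate is n + δ = 0.018 + 0.064 = 0.082.
Maximizing c = f(k) − (n+δ)·k gives f'(k) = n+δ, i.e. 0.37·k^(0.37−1) = 0.082, so k_gold = (0.37/0.082)^(1/0.63) ≈ 10.9323.

k_gold ≈ 10.93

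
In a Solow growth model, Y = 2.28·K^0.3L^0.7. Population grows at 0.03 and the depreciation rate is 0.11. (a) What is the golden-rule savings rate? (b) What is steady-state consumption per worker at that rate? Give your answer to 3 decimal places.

n + δ = 0.03 + 0.11 = 0.14.
For Cobb-Douglas, s_gold equals capital's share: s_gold = 0.3.
Maximizing c = f(k) − (n+δ)·k gives f'(k) = n+δ, i.e. 0.3·2.28·k^(0.3−1) = 0.14, so k_gold = (0.3·2.28/0.14)^(1/0.7) ≈ 9.6424.
y_gold = 2.28·9.6424^0.3 ≈ 4.4998; c_gold = (1−0.3)·y_gold ≈ 3.1498.

(a) s_gold = 0.300; (b) c_gold ≈ 3.150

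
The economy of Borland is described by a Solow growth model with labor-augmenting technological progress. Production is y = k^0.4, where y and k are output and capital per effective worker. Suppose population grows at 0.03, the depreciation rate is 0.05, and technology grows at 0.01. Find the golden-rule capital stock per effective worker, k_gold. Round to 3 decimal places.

The effective depreciation rate is n + g + δ = 0.03 + 0.01 + 0.05 = 0.09.
Golden rule sets MPK = n+g+δ: 0.4·k^(0.4−1) = 0.09, so k_gold = (0.4/0.09)^(1/0.6) ≈ 12.0142.

k_gold ≈ 12.014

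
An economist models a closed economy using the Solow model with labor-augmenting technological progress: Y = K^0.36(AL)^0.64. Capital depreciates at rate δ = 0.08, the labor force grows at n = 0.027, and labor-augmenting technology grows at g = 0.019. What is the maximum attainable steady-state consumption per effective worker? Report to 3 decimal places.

The effective depreciation rate is n + g + δ = 0.027 + 0.019 + 0.08 = 0.126.
Golden rule sets MPK = n+g+δ: 0.36·k^(0.36−1) = 0.126, so k_gold = (0.36/0.126)^(1/0.64) ≈ 5.1570.
y_gold = 5.1570^0.36 ≈ 1.8049.
c_gold = y_gold − (n+g+δ)·k_gold = 1.8049 − 0.126·5.1570 ≈ 1.1552.

c_gold ≈ 1.155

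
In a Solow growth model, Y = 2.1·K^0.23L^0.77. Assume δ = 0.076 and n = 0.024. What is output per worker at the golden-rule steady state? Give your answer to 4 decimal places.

n + δ = 0.024 + 0.076 = 0.1.
Setting f'(k) = n+δ gives 0.23·2.1·k^(0.23−1) = 0.1, hence k_gold = (0.23·2.1/0.1)^(1/0.77) ≈ 7.7311.
Output: y_gold = 2.1·k_gold^0.23 = 2.1·7.7311^0.23 ≈ 3.3614.

y_gold ≈ 3.3614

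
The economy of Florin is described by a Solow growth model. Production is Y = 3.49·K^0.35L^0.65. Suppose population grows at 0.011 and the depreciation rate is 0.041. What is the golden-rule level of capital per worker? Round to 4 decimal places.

k_gold ≈ 128.5469

Break-even investment rate: n + δ = 0.011 + 0.041 = 0.052.
Setting f'(k) = n+δ gives 0.35·3.49·k^(0.35−1) = 0.052, hence k_gold = (0.35·3.49/0.052)^(1/0.65) ≈ 128.5469.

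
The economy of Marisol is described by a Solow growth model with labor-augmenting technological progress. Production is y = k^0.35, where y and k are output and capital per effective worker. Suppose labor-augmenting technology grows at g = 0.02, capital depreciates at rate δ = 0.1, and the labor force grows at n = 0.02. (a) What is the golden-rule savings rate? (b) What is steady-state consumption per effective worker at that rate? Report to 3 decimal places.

n + g + δ = 0.02 + 0.02 + 0.1 = 0.14.
For Cobb-Douglas, s_gold equals capital's share: s_gold = 0.35.
Setting f'(k) = n+g+δ gives 0.35·k^(0.35−1) = 0.14, hence k_gold = (0.35/0.14)^(1/0.65) ≈ 4.0946.
y_gold = 4.0946^0.35 ≈ 1.6379; c_gold = (1−0.35)·y_gold ≈ 1.0646.

(a) s_gold = 0.350; (b) c_gold ≈ 1.065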